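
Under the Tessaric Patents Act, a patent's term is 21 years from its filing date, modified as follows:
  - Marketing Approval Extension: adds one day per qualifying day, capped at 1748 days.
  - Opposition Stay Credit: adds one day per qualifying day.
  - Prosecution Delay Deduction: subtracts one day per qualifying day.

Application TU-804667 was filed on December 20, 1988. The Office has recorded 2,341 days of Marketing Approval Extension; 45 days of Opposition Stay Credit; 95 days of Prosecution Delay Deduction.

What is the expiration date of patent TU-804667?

Base term: filing date + 21 years → 20 December 2009.
Marketing Approval Extension: 2341 days claimed exceeds the 1748-day cap, so +1748 days → 3 October 2014.
Opposition Stay Credit: +45 days → 17 November 2014.
Prosecution Delay Deduction: −95 days → 14 August 2014.

2014-08-14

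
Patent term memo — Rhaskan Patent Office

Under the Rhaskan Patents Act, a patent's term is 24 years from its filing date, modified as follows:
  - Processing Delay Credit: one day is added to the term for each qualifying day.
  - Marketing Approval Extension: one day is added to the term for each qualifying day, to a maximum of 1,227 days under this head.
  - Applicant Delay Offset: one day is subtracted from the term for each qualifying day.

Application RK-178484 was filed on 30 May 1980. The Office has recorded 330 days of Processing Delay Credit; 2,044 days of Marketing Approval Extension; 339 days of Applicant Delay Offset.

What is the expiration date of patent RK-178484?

2007-09-30

Base term: filing date + 24 years → 30 May 2004.
Processing Delay Credit: +330 days → 25 April 2005.
Marketing Approval Extension: 2044 days claimed exceeds the 1227-day cap, so +1227 days → 3 September 2008.
Applicant Delay Offset: −339 days → 30 September 2007.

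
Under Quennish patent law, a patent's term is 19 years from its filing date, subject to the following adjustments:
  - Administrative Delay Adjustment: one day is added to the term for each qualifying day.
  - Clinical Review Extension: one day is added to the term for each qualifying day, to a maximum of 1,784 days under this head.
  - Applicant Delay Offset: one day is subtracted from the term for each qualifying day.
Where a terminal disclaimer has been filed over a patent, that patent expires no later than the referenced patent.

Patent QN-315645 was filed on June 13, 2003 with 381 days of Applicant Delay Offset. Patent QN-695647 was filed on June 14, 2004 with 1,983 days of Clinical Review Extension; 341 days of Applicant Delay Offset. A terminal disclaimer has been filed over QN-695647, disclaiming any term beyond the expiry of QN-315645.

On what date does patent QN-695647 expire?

Natural term of QN-695647:
  Base: filing + 19 years → 14 June 2023.
  Clinical Review Extension: 1983 days claimed exceeds the 1784-day cap, so +1784 days → 2 May 2028.
  Applicant Delay Offset: −341 days → 27 May 2027.
Expiry of referenced patent QN-315645:
  Base: filing + 19 years → 13 June 2022.
  Applicant Delay Offset: −381 days → 28 May 2021.
Terminal disclaimer: QN-695647 expires on the earlier of 27 May 2027 and 28 May 2021.

2021-05-28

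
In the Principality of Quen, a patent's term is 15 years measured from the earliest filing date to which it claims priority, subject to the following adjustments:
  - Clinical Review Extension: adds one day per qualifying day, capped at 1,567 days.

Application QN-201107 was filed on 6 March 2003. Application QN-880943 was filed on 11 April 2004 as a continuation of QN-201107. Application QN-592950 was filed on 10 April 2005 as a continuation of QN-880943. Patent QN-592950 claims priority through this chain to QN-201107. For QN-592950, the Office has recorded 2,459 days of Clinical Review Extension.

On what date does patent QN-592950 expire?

Earliest priority filing: 6 March 2003.
Base term: 6 March 2003 + 15 years → 6 March 2018.
Clinical Review Extension: 2459 days claimed exceeds the 1567-day cap, so +1567 days → 20 June 2022.

June 20, 2022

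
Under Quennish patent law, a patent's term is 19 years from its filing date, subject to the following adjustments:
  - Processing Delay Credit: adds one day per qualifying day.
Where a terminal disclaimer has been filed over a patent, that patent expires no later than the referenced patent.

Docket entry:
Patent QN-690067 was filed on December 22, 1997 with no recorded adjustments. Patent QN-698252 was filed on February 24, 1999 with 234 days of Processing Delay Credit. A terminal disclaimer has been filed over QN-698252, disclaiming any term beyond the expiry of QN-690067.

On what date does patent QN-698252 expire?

December 22, 2016

Natural term of QN-698252:
  Base: filing + 19 years → 24 February 2018.
  Processing Delay Credit: +234 days → 16 October 2018.
Expiry of referenced patent QN-690067:
  Base: filing + 19 years → 22 December 2016.
Terminal disclaimer: QN-698252 expires on the earlier of 16 October 2018 and 22 December 2016.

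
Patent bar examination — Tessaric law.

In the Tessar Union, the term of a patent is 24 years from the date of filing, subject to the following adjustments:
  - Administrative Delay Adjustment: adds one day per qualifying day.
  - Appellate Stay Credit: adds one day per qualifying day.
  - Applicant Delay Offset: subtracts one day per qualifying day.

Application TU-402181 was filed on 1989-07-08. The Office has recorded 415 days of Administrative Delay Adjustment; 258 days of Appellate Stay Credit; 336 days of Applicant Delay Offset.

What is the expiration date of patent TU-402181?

2014-06-10

Base term: filing date + 24 years → 8 July 2013.
Administrative Delay Adjustment: +415 days → 27 August 2014.
Appellate Stay Credit: +258 days → 12 May 2015.
Applicant Delay Offset: −336 days → 10 June 2014.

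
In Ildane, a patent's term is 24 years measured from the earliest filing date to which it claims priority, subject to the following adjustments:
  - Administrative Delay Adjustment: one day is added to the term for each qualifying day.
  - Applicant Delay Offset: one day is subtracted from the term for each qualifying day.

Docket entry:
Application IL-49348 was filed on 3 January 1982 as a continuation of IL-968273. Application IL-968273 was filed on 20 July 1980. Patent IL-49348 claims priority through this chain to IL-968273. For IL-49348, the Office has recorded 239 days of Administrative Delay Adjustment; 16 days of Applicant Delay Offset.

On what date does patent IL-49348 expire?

February 28, 2005

Earliest priority filing: 20 July 1980.
Base term: 20 July 1980 + 24 years → 20 July 2004.
Administrative Delay Adjustment: +239 days → 16 March 2005.
Applicant Delay Offset: −16 days → 28 February 2005.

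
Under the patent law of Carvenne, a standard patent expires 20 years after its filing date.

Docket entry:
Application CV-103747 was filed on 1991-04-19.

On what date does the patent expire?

April 19, 2011

Filing date + 20 years → 19 April 2011.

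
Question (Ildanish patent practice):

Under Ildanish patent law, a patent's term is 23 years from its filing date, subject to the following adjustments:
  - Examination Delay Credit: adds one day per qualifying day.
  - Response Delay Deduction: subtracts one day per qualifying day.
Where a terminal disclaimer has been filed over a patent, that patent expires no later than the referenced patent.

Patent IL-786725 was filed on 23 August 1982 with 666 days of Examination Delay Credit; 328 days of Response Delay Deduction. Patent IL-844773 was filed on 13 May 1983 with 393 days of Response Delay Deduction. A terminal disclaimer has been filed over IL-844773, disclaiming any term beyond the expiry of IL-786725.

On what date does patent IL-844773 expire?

Natural term of IL-844773:
  Base: filing + 23 years → 13 May 2006.
  Response Delay Deduction: −393 days → 15 April 2005.
Expiry of referenced patent IL-786725:
  Base: filing + 23 years → 23 August 2005.
  Examination Delay Credit: +666 days → 20 June 2007.
  Response Delay Deduction: −328 days → 27 July 2006.
Terminal disclaimer: IL-844773 expires on the earlier of 15 April 2005 and 27 July 2006.

April 15, 2005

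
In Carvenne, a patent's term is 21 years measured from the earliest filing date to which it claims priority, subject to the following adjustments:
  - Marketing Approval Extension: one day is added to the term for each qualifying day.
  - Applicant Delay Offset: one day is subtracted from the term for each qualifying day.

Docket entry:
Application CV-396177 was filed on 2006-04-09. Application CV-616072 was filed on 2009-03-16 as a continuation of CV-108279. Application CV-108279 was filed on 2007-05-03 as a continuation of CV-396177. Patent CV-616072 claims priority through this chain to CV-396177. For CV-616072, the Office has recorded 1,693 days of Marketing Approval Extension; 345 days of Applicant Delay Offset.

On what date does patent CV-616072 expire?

2030-12-17

Earliest priority filing: 9 April 2006.
Base term: 9 April 2006 + 21 years → 9 April 2027.
Marketing Approval Extension: +1693 days → 27 November 2031.
Applicant Delay Offset: −345 days → 17 December 2030.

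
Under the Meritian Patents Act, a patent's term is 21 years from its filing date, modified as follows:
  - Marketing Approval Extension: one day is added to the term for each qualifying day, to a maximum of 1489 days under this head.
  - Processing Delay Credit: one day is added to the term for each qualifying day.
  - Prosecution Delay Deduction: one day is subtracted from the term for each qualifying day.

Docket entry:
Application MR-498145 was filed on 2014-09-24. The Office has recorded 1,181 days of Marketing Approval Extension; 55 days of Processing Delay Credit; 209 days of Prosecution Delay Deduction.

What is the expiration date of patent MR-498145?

2038-07-17

Base term: filing date + 21 years → 24 September 2035.
Marketing Approval Extension: 1181 days (within the 1489-day cap) → +1181 days → 18 December 2038.
Processing Delay Credit: +55 days → 11 February 2039.
Prosecution Delay Deduction: −209 days → 17 July 2038.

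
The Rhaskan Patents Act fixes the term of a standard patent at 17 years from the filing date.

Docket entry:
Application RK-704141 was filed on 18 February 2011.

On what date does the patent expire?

Filing date + 17 years → 18 February 2028.

February 18, 2028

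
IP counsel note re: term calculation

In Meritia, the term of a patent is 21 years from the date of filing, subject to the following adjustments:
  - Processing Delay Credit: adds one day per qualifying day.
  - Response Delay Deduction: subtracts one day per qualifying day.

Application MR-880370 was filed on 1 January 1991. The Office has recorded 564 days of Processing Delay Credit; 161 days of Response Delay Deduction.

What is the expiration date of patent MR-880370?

2013-02-07

Base term: filing date + 21 years → 1 January 2012.
Processing Delay Credit: +564 days → 18 July 2013.
Response Delay Deduction: −161 days → 7 February 2013.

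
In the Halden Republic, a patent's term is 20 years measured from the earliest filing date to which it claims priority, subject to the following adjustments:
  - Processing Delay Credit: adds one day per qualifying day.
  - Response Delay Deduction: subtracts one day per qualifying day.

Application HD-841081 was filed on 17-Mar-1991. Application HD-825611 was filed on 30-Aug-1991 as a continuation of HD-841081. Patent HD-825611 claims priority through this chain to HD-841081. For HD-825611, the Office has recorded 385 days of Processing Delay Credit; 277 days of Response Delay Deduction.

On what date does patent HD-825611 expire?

Earliest priority filing: 17 March 1991.
Base term: 17 March 1991 + 20 years → 17 March 2011.
Processing Delay Credit: +385 days → 5 April 2012.
Response Delay Deduction: −277 days → 3 July 2011.

July 3, 2011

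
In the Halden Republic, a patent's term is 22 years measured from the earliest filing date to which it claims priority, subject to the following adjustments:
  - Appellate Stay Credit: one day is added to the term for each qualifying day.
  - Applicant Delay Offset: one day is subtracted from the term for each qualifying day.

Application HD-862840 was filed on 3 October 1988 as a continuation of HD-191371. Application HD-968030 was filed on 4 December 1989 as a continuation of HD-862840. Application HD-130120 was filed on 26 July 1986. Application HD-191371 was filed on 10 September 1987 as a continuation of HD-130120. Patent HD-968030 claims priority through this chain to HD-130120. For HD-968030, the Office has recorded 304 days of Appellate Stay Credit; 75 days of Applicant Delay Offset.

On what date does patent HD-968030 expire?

March 12, 2009

Earliest priority filing: 26 July 1986.
Base term: 26 July 1986 + 22 years → 26 July 2008.
Appellate Stay Credit: +304 days → 26 May 2009.
Applicant Delay Offset: −75 days → 12 March 2009.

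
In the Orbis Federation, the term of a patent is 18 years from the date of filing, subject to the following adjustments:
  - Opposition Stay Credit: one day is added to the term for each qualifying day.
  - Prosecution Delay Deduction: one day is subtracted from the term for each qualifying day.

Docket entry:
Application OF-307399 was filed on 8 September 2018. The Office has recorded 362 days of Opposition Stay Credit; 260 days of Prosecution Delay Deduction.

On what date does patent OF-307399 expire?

2036-12-19

Base term: filing date + 18 years → 8 September 2036.
Opposition Stay Credit: +362 days → 5 September 2037.
Prosecution Delay Deduction: −260 days → 19 December 2036.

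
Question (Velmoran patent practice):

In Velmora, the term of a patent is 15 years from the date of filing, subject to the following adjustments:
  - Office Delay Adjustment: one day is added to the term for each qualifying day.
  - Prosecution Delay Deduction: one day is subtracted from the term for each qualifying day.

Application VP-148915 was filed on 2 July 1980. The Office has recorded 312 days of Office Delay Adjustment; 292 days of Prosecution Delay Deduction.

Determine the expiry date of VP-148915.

Base term: filing date + 15 years → 2 July 1995.
Office Delay Adjustment: +312 days → 9 May 1996.
Prosecution Delay Deduction: −292 days → 22 July 1995.

July 22, 1995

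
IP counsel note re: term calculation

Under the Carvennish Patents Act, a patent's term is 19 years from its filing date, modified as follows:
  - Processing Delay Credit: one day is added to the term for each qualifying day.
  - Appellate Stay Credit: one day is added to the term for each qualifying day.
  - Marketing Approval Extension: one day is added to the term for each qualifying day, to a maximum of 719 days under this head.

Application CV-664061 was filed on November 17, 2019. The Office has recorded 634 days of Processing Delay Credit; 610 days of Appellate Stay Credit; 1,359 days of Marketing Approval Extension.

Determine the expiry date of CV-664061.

April 2, 2044

Base term: filing date + 19 years → 17 November 2038.
Processing Delay Credit: +634 days → 12 August 2040.
Appellate Stay Credit: +610 days → 14 April 2042.
Marketing Approval Extension: 1359 days claimed exceeds the 719-day cap, so +719 days → 2 April 2044.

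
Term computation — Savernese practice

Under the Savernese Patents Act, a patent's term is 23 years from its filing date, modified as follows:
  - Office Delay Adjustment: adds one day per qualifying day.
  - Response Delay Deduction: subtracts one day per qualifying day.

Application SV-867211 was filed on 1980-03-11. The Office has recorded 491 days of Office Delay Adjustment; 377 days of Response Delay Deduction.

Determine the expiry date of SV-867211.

2003-07-03

Base term: filing date + 23 years → 11 March 2003.
Office Delay Adjustment: +491 days → 14 July 2004.
Response Delay Deduction: −377 days → 3 July 2003.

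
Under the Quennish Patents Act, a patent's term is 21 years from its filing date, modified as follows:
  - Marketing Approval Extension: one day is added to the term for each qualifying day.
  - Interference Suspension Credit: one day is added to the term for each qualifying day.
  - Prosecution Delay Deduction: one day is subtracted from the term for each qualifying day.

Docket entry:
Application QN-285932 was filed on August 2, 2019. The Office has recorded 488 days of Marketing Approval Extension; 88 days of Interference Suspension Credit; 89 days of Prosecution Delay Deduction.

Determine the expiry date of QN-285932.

December 2, 2041

Base term: filing date + 21 years → 2 August 2040.
Marketing Approval Extension: +488 days → 3 December 2041.
Interference Suspension Credit: +88 days → 1 March 2042.
Prosecution Delay Deduction: −89 days → 2 December 2041.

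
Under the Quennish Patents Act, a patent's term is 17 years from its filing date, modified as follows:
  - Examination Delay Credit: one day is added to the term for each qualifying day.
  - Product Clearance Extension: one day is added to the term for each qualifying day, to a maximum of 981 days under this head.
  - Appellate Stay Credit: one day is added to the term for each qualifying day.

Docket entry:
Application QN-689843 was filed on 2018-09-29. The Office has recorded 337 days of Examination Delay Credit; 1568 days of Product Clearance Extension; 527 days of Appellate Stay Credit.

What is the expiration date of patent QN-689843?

October 17, 2040

Base term: filing date + 17 years → 29 September 2035.
Examination Delay Credit: +337 days → 31 August 2036.
Product Clearance Extension: 1568 days claimed exceeds the 981-day cap, so +981 days → 9 May 2039.
Appellate Stay Credit: +527 days → 17 October 2040.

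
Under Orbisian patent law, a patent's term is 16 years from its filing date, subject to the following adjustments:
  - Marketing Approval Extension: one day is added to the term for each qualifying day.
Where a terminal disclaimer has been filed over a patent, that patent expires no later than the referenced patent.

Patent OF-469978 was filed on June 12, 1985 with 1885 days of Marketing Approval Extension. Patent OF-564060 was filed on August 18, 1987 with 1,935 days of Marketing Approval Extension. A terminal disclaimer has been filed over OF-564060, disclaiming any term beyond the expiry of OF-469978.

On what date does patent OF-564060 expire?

2006-08-10

Natural term of OF-564060:
  Base: filing + 16 years → 18 August 2003.
  Marketing Approval Extension: +1935 days → 4 December 2008.
Expiry of referenced patent OF-469978:
  Base: filing + 16 years → 12 June 2001.
  Marketing Approval Extension: +1885 days → 10 August 2006.
Terminal disclaimer: OF-564060 expires on the earlier of 4 December 2008 and 10 August 2006.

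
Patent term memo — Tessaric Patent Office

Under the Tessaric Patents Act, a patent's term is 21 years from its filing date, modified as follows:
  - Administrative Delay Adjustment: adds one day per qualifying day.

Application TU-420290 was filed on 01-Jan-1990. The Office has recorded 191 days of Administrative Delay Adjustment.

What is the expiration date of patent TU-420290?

Base term: filing date + 21 years → 1 January 2011.
Administrative Delay Adjustment: +191 days → 11 July 2011.

July 11, 2011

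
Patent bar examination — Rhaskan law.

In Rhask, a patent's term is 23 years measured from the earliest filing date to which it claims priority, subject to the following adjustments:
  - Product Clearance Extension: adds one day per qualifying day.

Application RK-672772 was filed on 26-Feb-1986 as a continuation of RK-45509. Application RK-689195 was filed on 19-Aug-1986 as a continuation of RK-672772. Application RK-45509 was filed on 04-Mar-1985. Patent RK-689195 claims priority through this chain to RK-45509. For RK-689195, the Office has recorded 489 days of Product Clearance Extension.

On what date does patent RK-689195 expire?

Earliest priority filing: 4 March 1985.
Base term: 4 March 1985 + 23 years → 4 March 2008.
Product Clearance Extension: +489 days → 6 July 2009.

July 6, 2009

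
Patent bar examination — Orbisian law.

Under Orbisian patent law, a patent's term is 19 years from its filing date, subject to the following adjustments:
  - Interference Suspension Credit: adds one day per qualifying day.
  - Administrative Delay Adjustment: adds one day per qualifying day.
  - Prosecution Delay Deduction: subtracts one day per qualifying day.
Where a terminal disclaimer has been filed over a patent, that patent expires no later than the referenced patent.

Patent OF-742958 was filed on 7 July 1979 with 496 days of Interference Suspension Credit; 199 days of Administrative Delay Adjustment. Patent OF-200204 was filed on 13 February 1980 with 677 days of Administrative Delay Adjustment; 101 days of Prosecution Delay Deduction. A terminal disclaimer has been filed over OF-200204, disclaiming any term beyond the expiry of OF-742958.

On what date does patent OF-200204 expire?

Natural term of OF-200204:
  Base: filing + 19 years → 13 February 1999.
  Administrative Delay Adjustment: +677 days → 21 December 2000.
  Prosecution Delay Deduction: −101 days → 11 September 2000.
Expiry of referenced patent OF-742958:
  Base: filing + 19 years → 7 July 1998.
  Interference Suspension Credit: +496 days → 15 November 1999.
  Administrative Delay Adjustment: +199 days → 1 June 2000.
Terminal disclaimer: OF-200204 expires on the earlier of 11 September 2000 and 1 June 2000.

2000-06-01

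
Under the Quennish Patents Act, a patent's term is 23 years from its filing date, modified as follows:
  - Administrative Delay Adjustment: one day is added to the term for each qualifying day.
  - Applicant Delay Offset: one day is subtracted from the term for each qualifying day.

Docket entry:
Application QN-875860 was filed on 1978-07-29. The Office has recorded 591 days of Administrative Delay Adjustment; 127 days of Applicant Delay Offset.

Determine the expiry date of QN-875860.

2002-11-05

Base term: filing date + 23 years → 29 July 2001.
Administrative Delay Adjustment: +591 days → 12 March 2003.
Applicant Delay Offset: −127 days → 5 November 2002.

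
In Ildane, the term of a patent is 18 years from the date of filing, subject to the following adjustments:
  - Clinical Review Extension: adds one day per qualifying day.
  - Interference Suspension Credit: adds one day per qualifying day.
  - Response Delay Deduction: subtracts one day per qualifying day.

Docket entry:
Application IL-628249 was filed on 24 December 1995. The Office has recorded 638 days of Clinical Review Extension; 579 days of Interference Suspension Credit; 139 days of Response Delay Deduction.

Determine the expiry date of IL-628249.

2016-12-06

Base term: filing date + 18 years → 24 December 2013.
Clinical Review Extension: +638 days → 23 September 2015.
Interference Suspension Credit: +579 days → 24 April 2017.
Response Delay Deduction: −139 days → 6 December 2016.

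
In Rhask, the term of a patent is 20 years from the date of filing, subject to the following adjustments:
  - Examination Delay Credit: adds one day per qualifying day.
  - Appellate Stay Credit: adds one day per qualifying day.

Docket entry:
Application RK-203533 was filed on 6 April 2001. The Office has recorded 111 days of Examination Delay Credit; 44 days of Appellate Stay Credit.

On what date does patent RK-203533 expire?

2021-09-08

Base term: filing date + 20 years → 6 April 2021.
Examination Delay Credit: +111 days → 26 July 2021.
Appellate Stay Credit: +44 days → 8 September 2021.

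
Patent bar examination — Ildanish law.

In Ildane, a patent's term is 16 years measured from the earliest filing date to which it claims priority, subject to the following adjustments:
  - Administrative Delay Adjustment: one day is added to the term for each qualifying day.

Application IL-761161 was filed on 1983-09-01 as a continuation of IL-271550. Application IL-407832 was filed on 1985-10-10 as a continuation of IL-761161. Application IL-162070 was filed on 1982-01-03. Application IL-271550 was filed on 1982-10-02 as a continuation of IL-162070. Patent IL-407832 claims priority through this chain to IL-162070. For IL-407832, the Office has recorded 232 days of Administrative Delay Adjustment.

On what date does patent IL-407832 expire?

Earliest priority filing: 3 January 1982.
Base term: 3 January 1982 + 16 years → 3 January 1998.
Administrative Delay Adjustment: +232 days → 23 August 1998.

August 23, 1998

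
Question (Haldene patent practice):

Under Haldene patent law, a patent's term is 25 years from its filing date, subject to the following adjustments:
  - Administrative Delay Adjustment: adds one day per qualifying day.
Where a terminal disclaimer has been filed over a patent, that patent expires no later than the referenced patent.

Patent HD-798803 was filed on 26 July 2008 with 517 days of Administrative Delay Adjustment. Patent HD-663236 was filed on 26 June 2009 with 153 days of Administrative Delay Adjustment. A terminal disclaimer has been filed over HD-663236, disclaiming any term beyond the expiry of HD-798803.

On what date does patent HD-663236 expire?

Natural term of HD-663236:
  Base: filing + 25 years → 26 June 2034.
  Administrative Delay Adjustment: +153 days → 26 November 2034.
Expiry of referenced patent HD-798803:
  Base: filing + 25 years → 26 July 2033.
  Administrative Delay Adjustment: +517 days → 25 December 2034.
Terminal disclaimer: HD-663236 expires on the earlier of 26 November 2034 and 25 December 2034.

2034-11-26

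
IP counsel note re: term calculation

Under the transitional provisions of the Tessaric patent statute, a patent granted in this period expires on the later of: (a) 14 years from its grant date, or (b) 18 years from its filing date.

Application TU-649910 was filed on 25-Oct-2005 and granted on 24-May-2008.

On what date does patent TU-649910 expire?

October 25, 2023

(a) grant + 14 years → 24 May 2022.
(b) filing + 18 years → 25 October 2023.
Later of the two: 25 October 2023.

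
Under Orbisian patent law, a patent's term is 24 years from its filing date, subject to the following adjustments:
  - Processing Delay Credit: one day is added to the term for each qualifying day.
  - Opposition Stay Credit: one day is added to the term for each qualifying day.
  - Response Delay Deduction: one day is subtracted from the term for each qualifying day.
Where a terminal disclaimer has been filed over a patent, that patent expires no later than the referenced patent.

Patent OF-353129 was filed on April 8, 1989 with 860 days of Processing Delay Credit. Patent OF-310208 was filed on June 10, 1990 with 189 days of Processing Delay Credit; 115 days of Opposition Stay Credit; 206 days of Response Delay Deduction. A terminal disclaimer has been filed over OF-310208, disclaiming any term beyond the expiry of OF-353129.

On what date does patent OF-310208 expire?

Natural term of OF-310208:
  Base: filing + 24 years → 10 June 2014.
  Processing Delay Credit: +189 days → 16 December 2014.
  Opposition Stay Credit: +115 days → 10 April 2015.
  Response Delay Deduction: −206 days → 16 September 2014.
Expiry of referenced patent OF-353129:
  Base: filing + 24 years → 8 April 2013.
  Processing Delay Credit: +860 days → 16 August 2015.
Terminal disclaimer: OF-310208 expires on the earlier of 16 September 2014 and 16 August 2015.

September 16, 2014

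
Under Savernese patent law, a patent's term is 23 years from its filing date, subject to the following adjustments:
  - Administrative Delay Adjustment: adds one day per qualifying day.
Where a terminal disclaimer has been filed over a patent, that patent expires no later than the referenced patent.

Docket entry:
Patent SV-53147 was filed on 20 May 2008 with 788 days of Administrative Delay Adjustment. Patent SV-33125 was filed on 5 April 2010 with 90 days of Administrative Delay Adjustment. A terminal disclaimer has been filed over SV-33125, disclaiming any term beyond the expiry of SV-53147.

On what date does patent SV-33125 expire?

Natural term of SV-33125:
  Base: filing + 23 years → 5 April 2033.
  Administrative Delay Adjustment: +90 days → 4 July 2033.
Expiry of referenced patent SV-53147:
  Base: filing + 23 years → 20 May 2031.
  Administrative Delay Adjustment: +788 days → 16 July 2033.
Terminal disclaimer: SV-33125 expires on the earlier of 4 July 2033 and 16 July 2033.

2033-07-04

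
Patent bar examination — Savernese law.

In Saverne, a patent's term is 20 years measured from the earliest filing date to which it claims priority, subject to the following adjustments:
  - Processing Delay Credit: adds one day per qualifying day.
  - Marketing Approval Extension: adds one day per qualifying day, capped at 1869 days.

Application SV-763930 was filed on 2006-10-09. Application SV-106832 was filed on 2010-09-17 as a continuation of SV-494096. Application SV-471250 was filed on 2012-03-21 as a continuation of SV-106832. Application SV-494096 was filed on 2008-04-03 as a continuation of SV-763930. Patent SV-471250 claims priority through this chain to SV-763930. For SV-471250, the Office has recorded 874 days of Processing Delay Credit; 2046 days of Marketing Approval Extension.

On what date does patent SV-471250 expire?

Earliest priority filing: 9 October 2006.
Base term: 9 October 2006 + 20 years → 9 October 2026.
Processing Delay Credit: +874 days → 1 March 2029.
Marketing Approval Extension: 2046 days claimed exceeds the 1869-day cap, so +1869 days → 13 April 2034.

April 13, 2034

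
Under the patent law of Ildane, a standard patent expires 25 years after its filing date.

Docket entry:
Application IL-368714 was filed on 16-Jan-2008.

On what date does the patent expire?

Filing date + 25 years → 16 January 2033.

January 16, 2033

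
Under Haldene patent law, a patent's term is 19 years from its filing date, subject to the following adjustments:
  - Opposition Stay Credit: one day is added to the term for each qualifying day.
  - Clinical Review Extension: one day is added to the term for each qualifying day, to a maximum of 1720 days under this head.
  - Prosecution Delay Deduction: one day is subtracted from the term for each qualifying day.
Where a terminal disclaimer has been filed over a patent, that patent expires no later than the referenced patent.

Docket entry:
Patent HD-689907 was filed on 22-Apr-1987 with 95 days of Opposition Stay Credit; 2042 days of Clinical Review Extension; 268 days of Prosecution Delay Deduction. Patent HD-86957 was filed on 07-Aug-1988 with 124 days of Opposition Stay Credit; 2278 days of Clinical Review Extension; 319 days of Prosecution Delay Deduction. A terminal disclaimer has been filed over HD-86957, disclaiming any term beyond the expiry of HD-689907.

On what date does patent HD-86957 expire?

Natural term of HD-86957:
  Base: filing + 19 years → 7 August 2007.
  Opposition Stay Credit: +124 days → 9 December 2007.
  Clinical Review Extension: 2278 days claimed exceeds the 1720-day cap, so +1720 days → 24 August 2012.
  Prosecution Delay Deduction: −319 days → 10 October 2011.
Expiry of referenced patent HD-689907:
  Base: filing + 19 years → 22 April 2006.
  Opposition Stay Credit: +95 days → 26 July 2006.
  Clinical Review Extension: 2042 days claimed exceeds the 1720-day cap, so +1720 days → 11 April 2011.
  Prosecution Delay Deduction: −268 days → 17 July 2010.
Terminal disclaimer: HD-86957 expires on the earlier of 10 October 2011 and 17 July 2010.

2010-07-17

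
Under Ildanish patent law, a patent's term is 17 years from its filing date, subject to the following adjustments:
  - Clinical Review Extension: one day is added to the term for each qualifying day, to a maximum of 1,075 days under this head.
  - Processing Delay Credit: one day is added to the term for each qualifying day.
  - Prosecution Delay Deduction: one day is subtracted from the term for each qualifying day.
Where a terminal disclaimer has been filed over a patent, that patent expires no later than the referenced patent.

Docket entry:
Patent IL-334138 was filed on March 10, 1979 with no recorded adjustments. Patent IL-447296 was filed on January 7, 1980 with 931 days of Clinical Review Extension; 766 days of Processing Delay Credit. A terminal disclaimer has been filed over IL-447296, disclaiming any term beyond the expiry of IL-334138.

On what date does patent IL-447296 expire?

Natural term of IL-447296:
  Base: filing + 17 years → 7 January 1997.
  Clinical Review Extension: 931 days (within the 1075-day cap) → +931 days → 27 July 1999.
  Processing Delay Credit: +766 days → 31 August 2001.
Expiry of referenced patent IL-334138:
  Base: filing + 17 years → 10 March 1996.
Terminal disclaimer: IL-447296 expires on the earlier of 31 August 2001 and 10 March 1996.

March 10, 1996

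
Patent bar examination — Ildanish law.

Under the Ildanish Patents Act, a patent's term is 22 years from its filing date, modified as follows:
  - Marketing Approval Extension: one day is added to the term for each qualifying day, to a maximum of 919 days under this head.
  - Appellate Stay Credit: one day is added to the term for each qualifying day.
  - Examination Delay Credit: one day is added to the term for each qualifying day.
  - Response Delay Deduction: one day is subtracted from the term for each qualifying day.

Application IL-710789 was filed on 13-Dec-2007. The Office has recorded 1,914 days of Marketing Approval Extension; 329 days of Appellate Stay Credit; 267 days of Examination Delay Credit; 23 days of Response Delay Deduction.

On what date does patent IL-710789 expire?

Base term: filing date + 22 years → 13 December 2029.
Marketing Approval Extension: 1914 days claimed exceeds the 919-day cap, so +919 days → 19 June 2032.
Appellate Stay Credit: +329 days → 14 May 2033.
Examination Delay Credit: +267 days → 5 February 2034.
Response Delay Deduction: −23 days → 13 January 2034.

2034-01-13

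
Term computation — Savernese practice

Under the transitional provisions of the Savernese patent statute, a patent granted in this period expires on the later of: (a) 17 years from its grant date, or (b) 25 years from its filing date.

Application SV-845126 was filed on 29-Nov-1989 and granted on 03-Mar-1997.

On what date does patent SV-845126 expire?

November 29, 2014

(a) grant + 17 years → 3 March 2014.
(b) filing + 25 years → 29 November 2014.
Later of the two: 29 November 2014.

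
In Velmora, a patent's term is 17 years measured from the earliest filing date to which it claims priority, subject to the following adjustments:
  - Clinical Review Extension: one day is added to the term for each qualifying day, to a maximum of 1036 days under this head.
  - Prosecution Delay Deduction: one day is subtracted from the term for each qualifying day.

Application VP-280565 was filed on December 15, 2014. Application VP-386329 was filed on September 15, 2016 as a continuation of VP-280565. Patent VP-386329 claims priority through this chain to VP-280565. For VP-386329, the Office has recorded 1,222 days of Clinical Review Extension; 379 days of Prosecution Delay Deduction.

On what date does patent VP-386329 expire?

Earliest priority filing: 15 December 2014.
Base term: 15 December 2014 + 17 years → 15 December 2031.
Clinical Review Extension: 1222 days claimed exceeds the 1036-day cap, so +1036 days → 16 October 2034.
Prosecution Delay Deduction: −379 days → 2 October 2033.

October 2, 2033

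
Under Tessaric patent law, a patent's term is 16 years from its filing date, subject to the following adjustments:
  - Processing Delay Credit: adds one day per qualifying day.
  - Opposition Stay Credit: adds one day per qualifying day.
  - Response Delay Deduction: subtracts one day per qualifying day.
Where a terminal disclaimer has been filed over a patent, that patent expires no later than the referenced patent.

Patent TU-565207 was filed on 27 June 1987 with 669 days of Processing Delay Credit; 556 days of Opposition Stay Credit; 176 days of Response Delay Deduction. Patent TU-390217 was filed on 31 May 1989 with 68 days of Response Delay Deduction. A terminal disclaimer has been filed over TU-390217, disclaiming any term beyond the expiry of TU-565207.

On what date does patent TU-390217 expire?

March 24, 2005

Natural term of TU-390217:
  Base: filing + 16 years → 31 May 2005.
  Response Delay Deduction: −68 days → 24 March 2005.
Expiry of referenced patent TU-565207:
  Base: filing + 16 years → 27 June 2003.
  Processing Delay Credit: +669 days → 26 April 2005.
  Opposition Stay Credit: +556 days → 3 November 2006.
  Response Delay Deduction: −176 days → 11 May 2006.
Terminal disclaimer: TU-390217 expires on the earlier of 24 March 2005 and 11 May 2006.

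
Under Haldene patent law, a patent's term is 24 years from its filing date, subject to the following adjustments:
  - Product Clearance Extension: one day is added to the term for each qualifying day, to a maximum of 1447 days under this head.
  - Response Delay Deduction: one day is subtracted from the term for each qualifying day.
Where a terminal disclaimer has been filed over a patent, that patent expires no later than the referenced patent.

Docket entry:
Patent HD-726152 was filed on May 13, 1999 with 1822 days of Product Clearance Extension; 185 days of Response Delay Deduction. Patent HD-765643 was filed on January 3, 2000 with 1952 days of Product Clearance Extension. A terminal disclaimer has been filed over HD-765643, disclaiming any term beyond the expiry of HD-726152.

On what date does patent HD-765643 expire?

Natural term of HD-765643:
  Base: filing + 24 years → 3 January 2024.
  Product Clearance Extension: 1952 days claimed exceeds the 1447-day cap, so +1447 days → 20 December 2027.
Expiry of referenced patent HD-726152:
  Base: filing + 24 years → 13 May 2023.
  Product Clearance Extension: 1822 days claimed exceeds the 1447-day cap, so +1447 days → 29 April 2027.
  Response Delay Deduction: −185 days → 26 October 2026.
Terminal disclaimer: HD-765643 expires on the earlier of 20 December 2027 and 26 October 2026.

2026-10-26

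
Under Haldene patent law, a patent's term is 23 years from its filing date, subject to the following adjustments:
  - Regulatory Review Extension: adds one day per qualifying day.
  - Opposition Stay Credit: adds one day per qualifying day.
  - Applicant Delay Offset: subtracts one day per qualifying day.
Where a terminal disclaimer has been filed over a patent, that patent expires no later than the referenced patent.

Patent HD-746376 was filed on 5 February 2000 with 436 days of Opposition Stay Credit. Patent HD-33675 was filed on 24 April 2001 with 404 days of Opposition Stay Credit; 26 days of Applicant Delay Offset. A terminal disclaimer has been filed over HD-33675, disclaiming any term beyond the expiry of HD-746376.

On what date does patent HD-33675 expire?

2024-04-16

Natural term of HD-33675:
  Base: filing + 23 years → 24 April 2024.
  Opposition Stay Credit: +404 days → 2 June 2025.
  Applicant Delay Offset: −26 days → 7 May 2025.
Expiry of referenced patent HD-746376:
  Base: filing + 23 years → 5 February 2023.
  Opposition Stay Credit: +436 days → 16 April 2024.
Terminal disclaimer: HD-33675 expires on the earlier of 7 May 2025 and 16 April 2024.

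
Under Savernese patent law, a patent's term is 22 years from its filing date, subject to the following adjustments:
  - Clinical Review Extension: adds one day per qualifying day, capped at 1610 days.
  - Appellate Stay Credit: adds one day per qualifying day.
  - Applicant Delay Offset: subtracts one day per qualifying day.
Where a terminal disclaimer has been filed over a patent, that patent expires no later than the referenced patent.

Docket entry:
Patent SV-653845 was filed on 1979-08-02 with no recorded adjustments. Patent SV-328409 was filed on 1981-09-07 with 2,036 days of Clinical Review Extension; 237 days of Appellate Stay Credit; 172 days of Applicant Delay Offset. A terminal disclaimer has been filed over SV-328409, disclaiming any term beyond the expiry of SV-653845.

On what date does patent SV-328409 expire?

2001-08-02

Natural term of SV-328409:
  Base: filing + 22 years → 7 September 2003.
  Clinical Review Extension: 2036 days claimed exceeds the 1610-day cap, so +1610 days → 3 February 2008.
  Appellate Stay Credit: +237 days → 27 September 2008.
  Applicant Delay Offset: −172 days → 8 April 2008.
Expiry of referenced patent SV-653845:
  Base: filing + 22 years → 2 August 2001.
Terminal disclaimer: SV-328409 expires on the earlier of 8 April 2008 and 2 August 2001.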